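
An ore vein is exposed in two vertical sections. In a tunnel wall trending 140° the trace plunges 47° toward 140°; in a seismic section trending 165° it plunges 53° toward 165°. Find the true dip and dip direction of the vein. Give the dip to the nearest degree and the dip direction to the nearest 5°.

Each apparent-dip line lies in the plane. As unit vectors (x east, y north, z up), v₁ plunges 47°→140° and v₂ plunges 53°→165°.
n = v₁ × v₂ = (0.008, -0.236, 0.173) (taken with n_z > 0).
tan δ = √(n_x²+n_y²)/n_z = 0.236/0.173, so δ = 53.7°.
Dip direction = atan2(0.008, -0.236) = 178° (azimuth of n's horizontal projection).

true dip 54°, dip direction 180°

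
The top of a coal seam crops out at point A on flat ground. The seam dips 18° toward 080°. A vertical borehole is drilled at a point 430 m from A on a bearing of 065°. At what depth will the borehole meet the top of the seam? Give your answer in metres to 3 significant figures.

135 m

The hole lies 15° from the dip direction, so the down-dip offset is 430 × cos 15° = 415.35 m.
Depth = down-dip offset × tan(dip) = 415.35 × tan 18° = 415.35 × 0.3249
Depth = 134.95 m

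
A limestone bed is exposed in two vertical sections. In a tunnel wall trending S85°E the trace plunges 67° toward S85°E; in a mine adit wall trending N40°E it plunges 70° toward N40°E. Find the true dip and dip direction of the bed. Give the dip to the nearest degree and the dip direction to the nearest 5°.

Each apparent-dip line lies in the plane. As unit vectors (x east, y north, z up), v₁ plunges 67°→S85°E and v₂ plunges 70°→N40°E.
Cross product v₁ × v₂ gives the pole to the plane: n ∝ (0.273, 0.163, 0.109).
tan δ = √(n_x²+n_y²)/n_z = 0.318/0.109, so δ = 71.0°.
Dip direction = atan2(0.273, 0.163) = 59° (azimuth of n's horizontal projection).

true dip 71°, dip direction 060°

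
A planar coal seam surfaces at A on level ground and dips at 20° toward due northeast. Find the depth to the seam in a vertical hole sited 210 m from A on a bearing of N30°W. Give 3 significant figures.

19.8 m

The hole lies 75° from the dip direction, so the down-dip offset is 210 × cos 75° = 54.35 m.
Depth = down-dip offset × tan(dip) = 54.35 × tan 20° = 54.35 × 0.3640
Depth = 19.78 m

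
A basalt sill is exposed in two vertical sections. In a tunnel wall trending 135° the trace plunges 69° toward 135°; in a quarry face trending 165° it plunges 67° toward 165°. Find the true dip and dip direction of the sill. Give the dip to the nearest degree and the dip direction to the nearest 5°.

true dip 69°, dip direction 140°

Represent each trace as a vector plunging at its apparent dip toward its trend (east-north-up frame): v₁ = (0.253, -0.253, -0.934), v₂ = (0.101, -0.377, -0.921).
Cross product v₁ × v₂ gives the pole to the plane: n ∝ (0.119, -0.139, 0.070).
Dip δ = arctan(|n_h|/n_z) = arctan(0.183/0.070) = 69.1°.
Dip direction = atan2(0.119, -0.139) = 139° (azimuth of n's horizontal projection).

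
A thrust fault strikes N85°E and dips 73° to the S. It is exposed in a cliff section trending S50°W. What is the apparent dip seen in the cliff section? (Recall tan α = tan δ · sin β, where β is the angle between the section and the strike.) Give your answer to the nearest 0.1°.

61.9°

The strike is N85°E and the section trends S50°W; the acute angle between them is β = 35°.
tan α = tan 73° × sin 35° = 3.2709 × 0.5736 = 1.8761
apparent dip = arctan 1.8761 = 61.94°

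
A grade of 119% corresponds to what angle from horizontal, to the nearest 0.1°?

50.0°

tan θ = 119/100 = 1.1900
θ = arctan(1.1900) = 49.96°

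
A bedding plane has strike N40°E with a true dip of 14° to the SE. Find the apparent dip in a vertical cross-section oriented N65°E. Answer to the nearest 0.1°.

6.0°

Angle between strike (N40°E) and section (N65°E): β = 25°.
tan α = tan 14° × sin 25° = 0.2493 × 0.4226 = 0.1054
α = arctan(0.1054) = 6.02°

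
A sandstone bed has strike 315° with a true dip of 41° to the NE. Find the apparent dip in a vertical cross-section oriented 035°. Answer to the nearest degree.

Angle between strike (315°) and section (035°): β = 80°.
tan(apparent dip) = tan 41° · sin 80° = 0.8561
α = arctan(0.8561) = 40.57°

41°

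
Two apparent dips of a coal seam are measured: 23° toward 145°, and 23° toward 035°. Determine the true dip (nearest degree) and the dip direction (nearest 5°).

true dip 37°, dip direction 090°

Represent each trace as a vector plunging at its apparent dip toward its trend (east-north-up frame): v₁ = (0.528, -0.754, -0.391), v₂ = (0.528, 0.754, -0.391).
n = v₁ × v₂ = (0.589, -0.000, 0.796) (taken with n_z > 0).
tan δ = √(n_x²+n_y²)/n_z = 0.589/0.796, so δ = 36.5°.
The horizontal component of n points toward azimuth atan2(n_x, n_y) = 90°, the dip direction.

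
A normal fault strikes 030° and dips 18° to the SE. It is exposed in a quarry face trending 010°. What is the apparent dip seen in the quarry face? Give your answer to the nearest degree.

The section lies 20° from the strike.
tan α = tan 18° × sin 20° = 0.3249 × 0.3420 = 0.1111
apparent dip = arctan 0.1111 = 6.34°

6°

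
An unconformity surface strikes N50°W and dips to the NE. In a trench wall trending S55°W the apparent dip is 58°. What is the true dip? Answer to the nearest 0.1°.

β = acute angle between strike N50°W and section S55°W = 75°.
tan δ = tan α / sin β = tan 58° / sin 75° = 1.6003 / 0.9659 = 1.6568
true dip = arctan 1.6568 = 58.89°

58.9°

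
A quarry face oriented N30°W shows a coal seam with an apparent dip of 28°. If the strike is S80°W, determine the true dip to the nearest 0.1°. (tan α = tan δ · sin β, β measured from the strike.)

29.5°

β = acute angle between strike S80°W and section N30°W = 70°.
tan δ = tan α / sin β = tan 28° / sin 70° = 0.5317 / 0.9397 = 0.5658
δ = arctan(0.5658) = 29.50°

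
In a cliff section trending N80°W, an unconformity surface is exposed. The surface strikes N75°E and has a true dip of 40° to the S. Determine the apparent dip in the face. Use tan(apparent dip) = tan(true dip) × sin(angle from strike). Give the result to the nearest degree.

20°

Angle between strike (N75°E) and section (N80°W): β = 25°.
tan(apparent dip) = tan 40° · sin 25° = 0.3546
α = arctan(0.3546) = 19.53°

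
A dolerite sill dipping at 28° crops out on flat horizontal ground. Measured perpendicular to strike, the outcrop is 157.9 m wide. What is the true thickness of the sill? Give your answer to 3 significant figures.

74.1 m

True thickness t = w · sin(dip) = 157.9 × sin 28°
t = 157.9 × 0.4695 = 74.130 m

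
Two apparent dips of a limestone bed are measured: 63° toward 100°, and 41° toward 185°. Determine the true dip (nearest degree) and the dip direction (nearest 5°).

true dip 64°, dip direction 120°

Represent each trace as a vector plunging at its apparent dip toward its trend (east-north-up frame): v₁ = (0.447, -0.079, -0.891), v₂ = (-0.066, -0.752, -0.656).
Cross product v₁ × v₂ gives the pole to the plane: n ∝ (0.618, -0.352, 0.341).
True dip = arccos(n_z / |n|) = arccos(0.4326) = 64.4°.
The horizontal component of n points toward azimuth atan2(n_x, n_y) = 120°, the dip direction.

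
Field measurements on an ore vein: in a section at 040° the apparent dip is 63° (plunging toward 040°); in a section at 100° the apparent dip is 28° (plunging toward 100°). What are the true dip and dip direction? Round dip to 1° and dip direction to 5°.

true dip 64°, dip direction 025°

The two traces are lines in the plane: v₁ = (sin 40°·cos 63°, cos 40°·cos 63°, −sin 63°), v₂ = (sin 100°·cos 28°, cos 100°·cos 28°, −sin 28°).
Cross product v₁ × v₂ gives the pole to the plane: n ∝ (0.300, 0.638, 0.347).
tan δ = √(n_x²+n_y²)/n_z = 0.705/0.347, so δ = 63.8°.
Dip direction = atan2(0.300, 0.638) = 25° (azimuth of n's horizontal projection).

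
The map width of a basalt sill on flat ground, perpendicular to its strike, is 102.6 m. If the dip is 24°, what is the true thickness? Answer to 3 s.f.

True thickness t = w · sin(dip) = 102.6 × sin 24°
t = 102.6 × 0.4067 = 41.731 m

41.7 m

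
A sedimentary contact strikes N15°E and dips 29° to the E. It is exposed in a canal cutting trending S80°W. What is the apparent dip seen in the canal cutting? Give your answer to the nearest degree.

The strike is N15°E and the section trends S80°W; the acute angle between them is β = 65°.
tan α = tan 29° × sin 65° = 0.5543 × 0.9063 = 0.5024
α = arctan(0.5024) = 26.67°

27°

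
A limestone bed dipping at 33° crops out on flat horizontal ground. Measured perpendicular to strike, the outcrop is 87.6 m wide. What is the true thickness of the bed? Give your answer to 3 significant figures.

True thickness t = w · sin(dip) = 87.6 × sin 33°
t = 87.6 × 0.5446 = 47.710 m

47.7 m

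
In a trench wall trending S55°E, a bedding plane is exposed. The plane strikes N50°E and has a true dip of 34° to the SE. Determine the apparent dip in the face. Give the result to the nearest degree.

33°

The section lies 75° from the strike.
tan α = tan 34° × sin 75° = 0.6745 × 0.9659 = 0.6515
apparent dip = arctan 0.6515 = 33.09°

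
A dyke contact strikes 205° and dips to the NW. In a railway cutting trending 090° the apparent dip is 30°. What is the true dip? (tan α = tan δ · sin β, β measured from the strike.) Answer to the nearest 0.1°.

32.5°

The section is 65° from the strike.
tan δ = tan α / sin β = tan 30° / sin 65° = 0.5774 / 0.9063 = 0.6370
δ = arctan(0.6370) = 32.50°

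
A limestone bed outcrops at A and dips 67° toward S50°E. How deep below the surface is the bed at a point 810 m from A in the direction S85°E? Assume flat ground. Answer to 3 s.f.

1560 m

The hole lies 35° from the dip direction, so the down-dip offset is 810 × cos 35° = 663.51 m.
Depth = down-dip offset × tan(dip) = 663.51 × tan 67° = 663.51 × 2.3559
Depth = 1563.14 m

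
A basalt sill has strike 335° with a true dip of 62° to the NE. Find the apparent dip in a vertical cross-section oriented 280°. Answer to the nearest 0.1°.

Angle between strike (335°) and section (280°): β = 55°.
tan α = tan 62° × sin 55° = 1.8807 × 0.8192 = 1.5406
apparent dip = arctan 1.5406 = 57.01°

57.0°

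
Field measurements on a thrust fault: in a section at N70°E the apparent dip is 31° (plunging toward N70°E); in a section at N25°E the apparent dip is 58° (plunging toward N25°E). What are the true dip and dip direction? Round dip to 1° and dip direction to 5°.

Represent each trace as a vector plunging at its apparent dip toward its trend (east-north-up frame): v₁ = (0.805, 0.293, -0.515), v₂ = (0.224, 0.480, -0.848).
The plane normal is n = v₁ × v₂ ∝ (-0.001, 0.568, 0.321).
Dip δ = arctan(|n_h|/n_z) = arctan(0.568/0.321) = 60.5°.
Dip direction = atan2(-0.001, 0.568) = 360° (azimuth of n's horizontal projection).

true dip 61°, dip direction 000°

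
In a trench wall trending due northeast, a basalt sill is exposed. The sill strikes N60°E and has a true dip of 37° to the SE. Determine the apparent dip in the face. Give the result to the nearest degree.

The strike is N60°E and the section trends due northeast; the acute angle between them is β = 15°.
tan(apparent dip) = tan 37° · sin 15° = 0.1950
apparent dip = arctan 0.1950 = 11.04°

11°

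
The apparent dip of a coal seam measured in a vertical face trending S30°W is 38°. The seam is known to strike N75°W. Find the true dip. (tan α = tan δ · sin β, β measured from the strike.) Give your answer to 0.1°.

39.0°

The section is 75° from the strike.
tan δ = tan α / sin β = tan 38° / sin 75° = 0.7813 / 0.9659 = 0.8088
δ = arctan(0.8088) = 38.97°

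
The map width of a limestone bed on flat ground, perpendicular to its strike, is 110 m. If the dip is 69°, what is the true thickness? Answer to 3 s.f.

True thickness t = w · sin(dip) = 110 × sin 69°
t = 110 × 0.9336 = 102.694 m

103 m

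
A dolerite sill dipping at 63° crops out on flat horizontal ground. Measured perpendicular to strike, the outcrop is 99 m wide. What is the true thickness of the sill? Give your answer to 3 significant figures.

True thickness t = w · sin(dip) = 99 × sin 63°
t = 99 × 0.8910 = 88.210 m

88.2 m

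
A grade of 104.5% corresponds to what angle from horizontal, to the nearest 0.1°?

tan θ = 104.5/100 = 1.0450
θ = arctan(1.0450) = 46.26°

46.3°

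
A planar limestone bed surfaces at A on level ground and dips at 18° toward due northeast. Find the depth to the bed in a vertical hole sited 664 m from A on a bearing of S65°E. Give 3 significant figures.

The hole lies 70° from the dip direction, so the down-dip offset is 664 × cos 70° = 227.10 m.
Depth = down-dip offset × tan(dip) = 227.10 × tan 18° = 227.10 × 0.3249
Depth = 73.79 m

73.8 m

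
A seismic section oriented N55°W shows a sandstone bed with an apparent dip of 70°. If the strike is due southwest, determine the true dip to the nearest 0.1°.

70.3°

β = acute angle between strike due southwest and section N55°W = 80°.
tan(true dip) = tan 70° / sin 80° = 2.7899
true dip = arctan 2.7899 = 70.28°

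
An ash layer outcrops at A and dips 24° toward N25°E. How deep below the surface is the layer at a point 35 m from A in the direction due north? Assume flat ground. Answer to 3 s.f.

The hole lies 25° from the dip direction, so the down-dip offset is 35 × cos 25° = 31.72 m.
Depth = down-dip offset × tan(dip) = 31.72 × tan 24° = 31.72 × 0.4452
Depth = 14.12 m

14.1 m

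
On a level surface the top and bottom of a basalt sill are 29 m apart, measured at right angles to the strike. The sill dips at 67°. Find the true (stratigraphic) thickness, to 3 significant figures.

26.7 m

True thickness t = w · sin(dip) = 29 × sin 67°
t = 29 × 0.9205 = 26.695 m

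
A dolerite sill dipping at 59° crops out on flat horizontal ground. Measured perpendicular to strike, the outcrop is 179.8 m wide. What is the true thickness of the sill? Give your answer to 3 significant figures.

154 m

True thickness t = w · sin(dip) = 179.8 × sin 59°
t = 179.8 × 0.8572 = 154.119 m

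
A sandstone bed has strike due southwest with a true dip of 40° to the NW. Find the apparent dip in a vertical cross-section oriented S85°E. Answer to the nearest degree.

The strike is due southwest and the section trends S85°E; the acute angle between them is β = 50°.
tan(apparent dip) = tan 40° · sin 50° = 0.6428
α = arctan(0.6428) = 32.73°

33°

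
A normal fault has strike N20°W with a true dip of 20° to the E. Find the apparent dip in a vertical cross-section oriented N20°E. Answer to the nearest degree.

13°

The strike is N20°W and the section trends N20°E; the acute angle between them is β = 40°.
tan α = tan 20° × sin 40° = 0.3640 × 0.6428 = 0.2340
apparent dip = arctan 0.2340 = 13.17°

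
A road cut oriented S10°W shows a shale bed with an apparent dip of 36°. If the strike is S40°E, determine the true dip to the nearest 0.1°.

The section is 50° from the strike.
tan δ = tan α / sin β = tan 36° / sin 50° = 0.7265 / 0.7660 = 0.9484
δ = arctan(0.9484) = 43.48°

43.5°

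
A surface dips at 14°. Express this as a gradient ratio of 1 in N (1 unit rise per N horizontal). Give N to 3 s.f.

1 : N means tan θ = 1/N, so N = 1/tan 14° = 1/0.2493

1 in 4.01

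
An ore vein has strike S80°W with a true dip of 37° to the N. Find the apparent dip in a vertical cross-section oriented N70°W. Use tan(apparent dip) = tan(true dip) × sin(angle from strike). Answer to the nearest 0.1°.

20.6°

Angle between strike (S80°W) and section (N70°W): β = 30°.
tan(apparent dip) = tan 37° · sin 30° = 0.3768
α = arctan(0.3768) = 20.65°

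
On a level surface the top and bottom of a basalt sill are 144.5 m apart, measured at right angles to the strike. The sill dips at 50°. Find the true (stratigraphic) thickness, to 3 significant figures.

111 m

True thickness t = w · sin(dip) = 144.5 × sin 50°
t = 144.5 × 0.7660 = 110.693 m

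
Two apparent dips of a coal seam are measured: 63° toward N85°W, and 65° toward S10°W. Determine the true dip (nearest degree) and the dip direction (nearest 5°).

true dip 70°, dip direction 230°

The two traces are lines in the plane: v₁ = (sin 275°·cos 63°, cos 275°·cos 63°, −sin 63°), v₂ = (sin 190°·cos 65°, cos 190°·cos 65°, −sin 65°).
The plane normal is n = v₁ × v₂ ∝ (-0.407, -0.345, 0.191).
Dip δ = arctan(|n_h|/n_z) = arctan(0.533/0.191) = 70.3°.
Dip direction = azimuth of (n_x, n_y) = atan2(-0.407, -0.345) = 230°.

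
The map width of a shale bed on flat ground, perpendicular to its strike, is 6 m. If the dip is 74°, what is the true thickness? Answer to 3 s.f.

5.77 m

True thickness t = w · sin(dip) = 6 × sin 74°
t = 6 × 0.9613 = 5.768 m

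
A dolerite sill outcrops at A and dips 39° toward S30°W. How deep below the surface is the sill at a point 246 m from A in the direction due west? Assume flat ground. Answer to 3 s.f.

99.6 m

The hole lies 60° from the dip direction, so the down-dip offset is 246 × cos 60° = 123.00 m.
Depth = down-dip offset × tan(dip) = 123.00 × tan 39° = 123.00 × 0.8098
Depth = 99.60 m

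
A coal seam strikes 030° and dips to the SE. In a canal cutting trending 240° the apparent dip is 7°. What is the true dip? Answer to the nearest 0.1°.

The section is 30° from the strike.
tan δ = tan α / sin β = tan 7° / sin 30° = 0.1228 / 0.5000 = 0.2456
true dip = arctan 0.2456 = 13.80°

13.8°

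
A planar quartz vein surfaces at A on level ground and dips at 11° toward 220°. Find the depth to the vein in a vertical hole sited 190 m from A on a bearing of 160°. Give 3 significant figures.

18.5 m

The hole lies 60° from the dip direction, so the down-dip offset is 190 × cos 60° = 95.00 m.
Depth = down-dip offset × tan(dip) = 95.00 × tan 11° = 95.00 × 0.1944
Depth = 18.47 m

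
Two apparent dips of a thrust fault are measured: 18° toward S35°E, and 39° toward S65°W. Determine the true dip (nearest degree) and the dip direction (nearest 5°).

Represent each trace as a vector plunging at its apparent dip toward its trend (east-north-up frame): v₁ = (0.546, -0.779, -0.309), v₂ = (-0.704, -0.328, -0.629).
The plane normal is n = v₁ × v₂ ∝ (-0.389, -0.561, 0.728).
True dip = arccos(n_z / |n|) = arccos(0.7295) = 43.2°.
The horizontal component of n points toward azimuth atan2(n_x, n_y) = 215°, the dip direction.

true dip 43°, dip direction 215°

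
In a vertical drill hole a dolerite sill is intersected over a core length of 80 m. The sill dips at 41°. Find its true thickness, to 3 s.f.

True thickness t = h · cos(dip) = 80 × cos 41°
t = 80 × 0.7547 = 60.377 m

60.4 m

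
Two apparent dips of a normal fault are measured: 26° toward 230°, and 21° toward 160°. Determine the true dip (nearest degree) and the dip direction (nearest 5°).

Represent each trace as a vector plunging at its apparent dip toward its trend (east-north-up frame): v₁ = (-0.689, -0.578, -0.438), v₂ = (0.319, -0.877, -0.358).
The plane normal is n = v₁ × v₂ ∝ (-0.178, -0.387, 0.788).
tan δ = √(n_x²+n_y²)/n_z = 0.426/0.788, so δ = 28.4°.
Dip direction = azimuth of (n_x, n_y) = atan2(-0.178, -0.387) = 205°.

true dip 28°, dip direction 205°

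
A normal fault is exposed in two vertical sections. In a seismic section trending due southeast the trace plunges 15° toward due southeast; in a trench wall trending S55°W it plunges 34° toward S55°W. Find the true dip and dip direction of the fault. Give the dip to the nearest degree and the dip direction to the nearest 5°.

true dip 38°, dip direction 205°

Each apparent-dip line lies in the plane. As unit vectors (x east, y north, z up), v₁ plunges 15°→due southeast and v₂ plunges 34°→S55°W.
The plane normal is n = v₁ × v₂ ∝ (-0.259, -0.558, 0.789).
Dip δ = arctan(|n_h|/n_z) = arctan(0.615/0.789) = 37.9°.
Dip direction = azimuth of (n_x, n_y) = atan2(-0.259, -0.558) = 205°.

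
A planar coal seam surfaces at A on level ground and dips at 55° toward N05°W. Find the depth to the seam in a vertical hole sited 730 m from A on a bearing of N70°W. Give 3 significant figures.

441 m

The hole lies 65° from the dip direction, so the down-dip offset is 730 × cos 65° = 308.51 m.
Depth = down-dip offset × tan(dip) = 308.51 × tan 55° = 308.51 × 1.4281
Depth = 440.60 m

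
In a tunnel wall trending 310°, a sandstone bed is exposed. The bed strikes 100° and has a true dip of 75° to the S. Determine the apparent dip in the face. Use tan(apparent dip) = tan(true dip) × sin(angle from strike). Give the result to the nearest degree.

The strike is 100° and the section trends 310°; the acute angle between them is β = 30°.
tan α = tan 75° × sin 30° = 3.7321 × 0.5000 = 1.8660
apparent dip = arctan 1.8660 = 61.81°

62°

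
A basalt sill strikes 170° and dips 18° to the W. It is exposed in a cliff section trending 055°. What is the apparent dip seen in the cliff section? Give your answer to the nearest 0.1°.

16.4°

The section lies 65° from the strike.
tan(apparent dip) = tan 18° · sin 65° = 0.2945
α = arctan(0.2945) = 16.41°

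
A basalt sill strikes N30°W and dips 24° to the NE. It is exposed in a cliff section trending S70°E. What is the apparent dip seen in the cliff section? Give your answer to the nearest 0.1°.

16.0°

The section lies 40° from the strike.
tan α = tan 24° × sin 40° = 0.4452 × 0.6428 = 0.2862
α = arctan(0.2862) = 15.97°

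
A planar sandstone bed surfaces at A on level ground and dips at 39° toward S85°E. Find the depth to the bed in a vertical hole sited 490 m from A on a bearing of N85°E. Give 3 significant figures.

The hole lies 10° from the dip direction, so the down-dip offset is 490 × cos 10° = 482.56 m.
Depth = down-dip offset × tan(dip) = 482.56 × tan 39° = 482.56 × 0.8098
Depth = 390.77 m

391 m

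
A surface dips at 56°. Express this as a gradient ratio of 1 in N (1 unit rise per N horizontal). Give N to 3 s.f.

1 in 0.675

1 : N means tan θ = 1/N, so N = 1/tan 56° = 1/1.4826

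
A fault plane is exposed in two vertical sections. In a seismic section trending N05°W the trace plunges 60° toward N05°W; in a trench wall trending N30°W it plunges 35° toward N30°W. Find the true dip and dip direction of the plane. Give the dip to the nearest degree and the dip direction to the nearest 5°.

Each apparent-dip line lies in the plane. As unit vectors (x east, y north, z up), v₁ plunges 60°→N05°W and v₂ plunges 35°→N30°W.
Cross product v₁ × v₂ gives the pole to the plane: n ∝ (0.329, 0.330, 0.173).
True dip = arccos(n_z / |n|) = arccos(0.3485) = 69.6°.
Dip direction = azimuth of (n_x, n_y) = atan2(0.329, 0.330) = 45°.

true dip 70°, dip direction 045°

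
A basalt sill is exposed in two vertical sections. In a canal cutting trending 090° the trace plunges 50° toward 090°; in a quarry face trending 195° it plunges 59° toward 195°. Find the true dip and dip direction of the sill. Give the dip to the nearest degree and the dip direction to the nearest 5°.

Represent each trace as a vector plunging at its apparent dip toward its trend (east-north-up frame): v₁ = (0.643, 0.000, -0.766), v₂ = (-0.133, -0.497, -0.857).
Cross product v₁ × v₂ gives the pole to the plane: n ∝ (0.381, -0.653, 0.320).
tan δ = √(n_x²+n_y²)/n_z = 0.756/0.320, so δ = 67.1°.
The horizontal component of n points toward azimuth atan2(n_x, n_y) = 150°, the dip direction.

true dip 67°, dip direction 150°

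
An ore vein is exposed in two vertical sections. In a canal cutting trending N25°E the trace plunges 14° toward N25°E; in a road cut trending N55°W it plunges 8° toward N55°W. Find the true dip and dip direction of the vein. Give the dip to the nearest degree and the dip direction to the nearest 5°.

The two traces are lines in the plane: v₁ = (sin 25°·cos 14°, cos 25°·cos 14°, −sin 14°), v₂ = (sin 305°·cos 8°, cos 305°·cos 8°, −sin 8°).
n = v₁ × v₂ = (0.015, 0.253, 0.946) (taken with n_z > 0).
tan δ = √(n_x²+n_y²)/n_z = 0.254/0.946, so δ = 15.0°.
Dip direction = azimuth of (n_x, n_y) = atan2(0.015, 0.253) = 3°.

true dip 15°, dip direction 005°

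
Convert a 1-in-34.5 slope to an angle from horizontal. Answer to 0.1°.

1.7°

tan θ = 1/34.5 = 0.0290
θ = arctan(0.0290) = 1.66°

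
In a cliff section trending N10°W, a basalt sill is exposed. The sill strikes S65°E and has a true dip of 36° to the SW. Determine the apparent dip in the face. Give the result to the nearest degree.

31°

The strike is S65°E and the section trends N10°W; the acute angle between them is β = 55°.
tan(apparent dip) = tan 36° · sin 55° = 0.5951
α = arctan(0.5951) = 30.76°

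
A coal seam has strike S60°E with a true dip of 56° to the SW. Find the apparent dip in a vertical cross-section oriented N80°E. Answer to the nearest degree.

Angle between strike (S60°E) and section (N80°E): β = 40°.
tan α = tan 56° × sin 40° = 1.4826 × 0.6428 = 0.9530
apparent dip = arctan 0.9530 = 43.62°

44°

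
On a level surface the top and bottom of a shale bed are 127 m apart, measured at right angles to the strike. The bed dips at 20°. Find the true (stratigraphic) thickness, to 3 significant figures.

True thickness t = w · sin(dip) = 127 × sin 20°
t = 127 × 0.3420 = 43.437 m

43.4 m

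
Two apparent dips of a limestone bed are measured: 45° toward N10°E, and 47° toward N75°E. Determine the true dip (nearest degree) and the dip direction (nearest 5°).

true dip 51°, dip direction 045°

Each apparent-dip line lies in the plane. As unit vectors (x east, y north, z up), v₁ plunges 45°→N10°E and v₂ plunges 47°→N75°E.
Cross product v₁ × v₂ gives the pole to the plane: n ∝ (0.384, 0.376, 0.437).
Dip δ = arctan(|n_h|/n_z) = arctan(0.538/0.437) = 50.9°.
Dip direction = atan2(0.384, 0.376) = 46° (azimuth of n's horizontal projection).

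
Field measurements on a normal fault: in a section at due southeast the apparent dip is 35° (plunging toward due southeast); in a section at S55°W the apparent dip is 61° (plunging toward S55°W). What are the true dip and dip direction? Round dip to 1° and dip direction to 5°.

Each apparent-dip line lies in the plane. As unit vectors (x east, y north, z up), v₁ plunges 35°→due southeast and v₂ plunges 61°→S55°W.
Cross product v₁ × v₂ gives the pole to the plane: n ∝ (-0.347, -0.734, 0.391).
tan δ = √(n_x²+n_y²)/n_z = 0.812/0.391, so δ = 64.3°.
Dip direction = azimuth of (n_x, n_y) = atan2(-0.347, -0.734) = 205°.

true dip 64°, dip direction 205°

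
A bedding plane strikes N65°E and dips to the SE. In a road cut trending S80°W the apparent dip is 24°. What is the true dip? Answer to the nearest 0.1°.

59.8°

The section is 15° from the strike.
tan δ = tan α / sin β = tan 24° / sin 15° = 0.4452 / 0.2588 = 1.7202
δ = arctan(1.7202) = 59.83°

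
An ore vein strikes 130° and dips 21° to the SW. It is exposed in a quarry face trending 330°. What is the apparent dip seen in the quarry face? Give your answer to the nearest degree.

7°

Angle between strike (130°) and section (330°): β = 20°.
tan(apparent dip) = tan 21° · sin 20° = 0.1313
α = arctan(0.1313) = 7.48°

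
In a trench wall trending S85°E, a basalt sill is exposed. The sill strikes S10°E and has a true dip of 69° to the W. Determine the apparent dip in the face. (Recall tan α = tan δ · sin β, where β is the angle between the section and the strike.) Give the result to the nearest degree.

The strike is S10°E and the section trends S85°E; the acute angle between them is β = 75°.
tan(apparent dip) = tan 69° · sin 75° = 2.5163
apparent dip = arctan 2.5163 = 68.33°

68°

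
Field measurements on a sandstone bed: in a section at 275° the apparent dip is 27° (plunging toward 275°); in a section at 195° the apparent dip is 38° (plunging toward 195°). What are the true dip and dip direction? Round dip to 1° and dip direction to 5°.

true dip 41°, dip direction 220°

Represent each trace as a vector plunging at its apparent dip toward its trend (east-north-up frame): v₁ = (-0.888, 0.078, -0.454), v₂ = (-0.204, -0.761, -0.616).
The plane normal is n = v₁ × v₂ ∝ (-0.393, -0.454, 0.691).
True dip = arccos(n_z / |n|) = arccos(0.7550) = 41.0°.
Dip direction = azimuth of (n_x, n_y) = atan2(-0.393, -0.454) = 221°.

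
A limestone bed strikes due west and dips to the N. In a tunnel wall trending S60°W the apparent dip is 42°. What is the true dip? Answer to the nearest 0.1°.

61.0°

β = acute angle between strike due west and section S60°W = 30°.
tan δ = tan α / sin β = tan 42° / sin 30° = 0.9004 / 0.5000 = 1.8008
δ = arctan(1.8008) = 60.96°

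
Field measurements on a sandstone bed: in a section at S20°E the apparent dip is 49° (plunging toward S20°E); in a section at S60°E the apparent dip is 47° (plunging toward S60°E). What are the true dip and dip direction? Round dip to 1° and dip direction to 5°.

true dip 50°, dip direction 145°

Represent each trace as a vector plunging at its apparent dip toward its trend (east-north-up frame): v₁ = (0.224, -0.616, -0.755), v₂ = (0.591, -0.341, -0.731).
n = v₁ × v₂ = (0.194, -0.282, 0.288) (taken with n_z > 0).
True dip = arccos(n_z / |n|) = arccos(0.6439) = 49.9°.
Dip direction = azimuth of (n_x, n_y) = atan2(0.194, -0.282) = 146°.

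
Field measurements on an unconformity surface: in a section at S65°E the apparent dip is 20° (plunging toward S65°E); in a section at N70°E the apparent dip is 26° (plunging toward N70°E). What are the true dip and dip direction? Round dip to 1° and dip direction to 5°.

true dip 26°, dip direction 075°

Represent each trace as a vector plunging at its apparent dip toward its trend (east-north-up frame): v₁ = (0.852, -0.397, -0.342), v₂ = (0.845, 0.307, -0.438).
n = v₁ × v₂ = (0.279, 0.084, 0.597) (taken with n_z > 0).
Dip δ = arctan(|n_h|/n_z) = arctan(0.292/0.597) = 26.0°.
The horizontal component of n points toward azimuth atan2(n_x, n_y) = 73°, the dip direction.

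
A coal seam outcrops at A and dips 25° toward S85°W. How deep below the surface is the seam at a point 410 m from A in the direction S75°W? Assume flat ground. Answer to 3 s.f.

188 m

The hole lies 10° from the dip direction, so the down-dip offset is 410 × cos 10° = 403.77 m.
Depth = down-dip offset × tan(dip) = 403.77 × tan 25° = 403.77 × 0.4663
Depth = 188.28 m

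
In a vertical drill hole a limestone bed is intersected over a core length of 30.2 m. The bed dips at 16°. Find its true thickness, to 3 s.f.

True thickness t = h · cos(dip) = 30.2 × cos 16°
t = 30.2 × 0.9613 = 29.030 m

29.0 m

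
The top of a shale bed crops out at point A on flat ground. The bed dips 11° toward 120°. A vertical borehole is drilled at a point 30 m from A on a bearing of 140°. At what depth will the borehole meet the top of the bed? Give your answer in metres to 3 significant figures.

5.48 m

The hole lies 20° from the dip direction, so the down-dip offset is 30 × cos 20° = 28.19 m.
Depth = down-dip offset × tan(dip) = 28.19 × tan 11° = 28.19 × 0.1944
Depth = 5.48 m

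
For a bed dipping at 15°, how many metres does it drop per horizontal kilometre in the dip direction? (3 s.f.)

drop per km = 1000 × tan 15° = 1000 × 0.2679

268 m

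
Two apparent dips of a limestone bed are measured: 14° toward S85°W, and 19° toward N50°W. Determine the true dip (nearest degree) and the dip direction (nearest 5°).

true dip 19°, dip direction 310°

The two traces are lines in the plane: v₁ = (sin 265°·cos 14°, cos 265°·cos 14°, −sin 14°), v₂ = (sin 310°·cos 19°, cos 310°·cos 19°, −sin 19°).
The plane normal is n = v₁ × v₂ ∝ (-0.175, 0.139, 0.649).
True dip = arccos(n_z / |n|) = arccos(0.9455) = 19.0°.
The horizontal component of n points toward azimuth atan2(n_x, n_y) = 309°, the dip direction.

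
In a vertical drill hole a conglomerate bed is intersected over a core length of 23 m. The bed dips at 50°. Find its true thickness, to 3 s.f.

True thickness t = h · cos(dip) = 23 × cos 50°
t = 23 × 0.6428 = 14.784 m

14.8 m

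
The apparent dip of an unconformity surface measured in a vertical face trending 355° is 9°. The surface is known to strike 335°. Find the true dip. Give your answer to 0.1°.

24.8°

The section is 20° from the strike.
tan δ = tan α / sin β = tan 9° / sin 20° = 0.1584 / 0.3420 = 0.4631
true dip = arctan 0.4631 = 24.85°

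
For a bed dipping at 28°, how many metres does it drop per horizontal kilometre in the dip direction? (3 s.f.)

532 m

drop per km = 1000 × tan 28° = 1000 × 0.5317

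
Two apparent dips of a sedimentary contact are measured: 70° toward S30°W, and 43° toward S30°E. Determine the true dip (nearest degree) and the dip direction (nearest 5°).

The two traces are lines in the plane: v₁ = (sin 210°·cos 70°, cos 210°·cos 70°, −sin 70°), v₂ = (sin 150°·cos 43°, cos 150°·cos 43°, −sin 43°).
n = v₁ × v₂ = (-0.393, -0.460, 0.217) (taken with n_z > 0).
Dip δ = arctan(|n_h|/n_z) = arctan(0.605/0.217) = 70.3°.
Dip direction = azimuth of (n_x, n_y) = atan2(-0.393, -0.460) = 221°.

true dip 70°, dip direction 220°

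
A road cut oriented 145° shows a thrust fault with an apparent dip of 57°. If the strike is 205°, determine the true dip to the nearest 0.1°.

60.6°

The section is 60° from the strike.
tan δ = tan α / sin β = tan 57° / sin 60° = 1.5399 / 0.8660 = 1.7781
δ = arctan(1.7781) = 60.65°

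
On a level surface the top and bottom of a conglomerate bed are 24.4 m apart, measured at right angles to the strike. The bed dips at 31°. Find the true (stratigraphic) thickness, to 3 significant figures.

12.6 m

True thickness t = w · sin(dip) = 24.4 × sin 31°
t = 24.4 × 0.5150 = 12.567 m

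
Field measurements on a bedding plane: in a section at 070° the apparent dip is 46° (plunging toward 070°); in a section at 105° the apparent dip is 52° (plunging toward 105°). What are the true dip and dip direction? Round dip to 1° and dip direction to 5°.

true dip 52°, dip direction 105°

Each apparent-dip line lies in the plane. As unit vectors (x east, y north, z up), v₁ plunges 46°→070° and v₂ plunges 52°→105°.
The plane normal is n = v₁ × v₂ ∝ (0.302, -0.087, 0.245).
tan δ = √(n_x²+n_y²)/n_z = 0.314/0.245, so δ = 52.0°.
Dip direction = azimuth of (n_x, n_y) = atan2(0.302, -0.087) = 106°.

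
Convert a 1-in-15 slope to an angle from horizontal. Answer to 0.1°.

3.8°

tan θ = 1/15 = 0.0667
θ = arctan(0.0667) = 3.81°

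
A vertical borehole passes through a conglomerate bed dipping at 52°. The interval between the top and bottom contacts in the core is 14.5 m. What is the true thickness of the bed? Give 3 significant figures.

8.93 m

True thickness t = h · cos(dip) = 14.5 × cos 52°
t = 14.5 × 0.6157 = 8.927 m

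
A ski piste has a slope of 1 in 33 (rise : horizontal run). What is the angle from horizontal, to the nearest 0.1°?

1.7°

tan θ = 1/33 = 0.0303
θ = arctan(0.0303) = 1.74°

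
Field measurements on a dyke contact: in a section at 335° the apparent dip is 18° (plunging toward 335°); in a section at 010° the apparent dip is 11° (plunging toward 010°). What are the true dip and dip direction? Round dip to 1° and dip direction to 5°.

true dip 19°, dip direction 315°

The two traces are lines in the plane: v₁ = (sin 335°·cos 18°, cos 335°·cos 18°, −sin 18°), v₂ = (sin 10°·cos 11°, cos 10°·cos 11°, −sin 11°).
n = v₁ × v₂ = (-0.134, 0.129, 0.535) (taken with n_z > 0).
True dip = arccos(n_z / |n|) = arccos(0.9444) = 19.2°.
Dip direction = azimuth of (n_x, n_y) = atan2(-0.134, 0.129) = 314°.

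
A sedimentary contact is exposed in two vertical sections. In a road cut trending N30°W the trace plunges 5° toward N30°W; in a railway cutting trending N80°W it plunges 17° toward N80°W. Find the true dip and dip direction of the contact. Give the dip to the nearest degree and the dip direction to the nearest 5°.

true dip 19°, dip direction 255°

The two traces are lines in the plane: v₁ = (sin 330°·cos 5°, cos 330°·cos 5°, −sin 5°), v₂ = (sin 280°·cos 17°, cos 280°·cos 17°, −sin 17°).
Cross product v₁ × v₂ gives the pole to the plane: n ∝ (-0.238, -0.064, 0.730).
Dip δ = arctan(|n_h|/n_z) = arctan(0.246/0.730) = 18.6°.
Dip direction = azimuth of (n_x, n_y) = atan2(-0.238, -0.064) = 255°.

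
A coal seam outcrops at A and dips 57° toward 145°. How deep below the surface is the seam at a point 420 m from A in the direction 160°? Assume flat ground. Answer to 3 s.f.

The hole lies 15° from the dip direction, so the down-dip offset is 420 × cos 15° = 405.69 m.
Depth = down-dip offset × tan(dip) = 405.69 × tan 57° = 405.69 × 1.5399
Depth = 624.71 m

625 m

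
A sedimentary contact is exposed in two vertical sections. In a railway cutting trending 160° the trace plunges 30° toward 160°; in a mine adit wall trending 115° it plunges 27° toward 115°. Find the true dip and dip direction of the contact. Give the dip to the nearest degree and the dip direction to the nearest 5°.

true dip 31°, dip direction 145°

The two traces are lines in the plane: v₁ = (sin 160°·cos 30°, cos 160°·cos 30°, −sin 30°), v₂ = (sin 115°·cos 27°, cos 115°·cos 27°, −sin 27°).
The plane normal is n = v₁ × v₂ ∝ (0.181, -0.269, 0.546).
tan δ = √(n_x²+n_y²)/n_z = 0.325/0.546, so δ = 30.7°.
Dip direction = atan2(0.181, -0.269) = 146° (azimuth of n's horizontal projection).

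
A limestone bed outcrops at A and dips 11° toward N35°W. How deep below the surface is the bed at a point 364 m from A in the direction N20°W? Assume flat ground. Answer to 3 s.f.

68.3 m

The hole lies 15° from the dip direction, so the down-dip offset is 364 × cos 15° = 351.60 m.
Depth = down-dip offset × tan(dip) = 351.60 × tan 11° = 351.60 × 0.1944
Depth = 68.34 m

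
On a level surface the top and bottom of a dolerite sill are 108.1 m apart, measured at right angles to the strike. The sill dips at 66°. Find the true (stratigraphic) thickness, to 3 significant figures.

True thickness t = w · sin(dip) = 108.1 × sin 66°
t = 108.1 × 0.9135 = 98.754 m

98.8 m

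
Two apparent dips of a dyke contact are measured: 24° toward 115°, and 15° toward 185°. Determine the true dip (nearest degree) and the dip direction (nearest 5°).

Each apparent-dip line lies in the plane. As unit vectors (x east, y north, z up), v₁ plunges 24°→115° and v₂ plunges 15°→185°.
The plane normal is n = v₁ × v₂ ∝ (0.291, -0.249, 0.829).
True dip = arccos(n_z / |n|) = arccos(0.9078) = 24.8°.
The horizontal component of n points toward azimuth atan2(n_x, n_y) = 130°, the dip direction.

true dip 25°, dip direction 130°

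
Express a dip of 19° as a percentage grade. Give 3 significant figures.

34.4%

grade % = 100 × tan 19° = 100 × 0.3443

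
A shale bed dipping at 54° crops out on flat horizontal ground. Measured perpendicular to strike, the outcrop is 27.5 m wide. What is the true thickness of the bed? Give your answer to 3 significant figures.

22.2 m

True thickness t = w · sin(dip) = 27.5 × sin 54°
t = 27.5 × 0.8090 = 22.248 m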